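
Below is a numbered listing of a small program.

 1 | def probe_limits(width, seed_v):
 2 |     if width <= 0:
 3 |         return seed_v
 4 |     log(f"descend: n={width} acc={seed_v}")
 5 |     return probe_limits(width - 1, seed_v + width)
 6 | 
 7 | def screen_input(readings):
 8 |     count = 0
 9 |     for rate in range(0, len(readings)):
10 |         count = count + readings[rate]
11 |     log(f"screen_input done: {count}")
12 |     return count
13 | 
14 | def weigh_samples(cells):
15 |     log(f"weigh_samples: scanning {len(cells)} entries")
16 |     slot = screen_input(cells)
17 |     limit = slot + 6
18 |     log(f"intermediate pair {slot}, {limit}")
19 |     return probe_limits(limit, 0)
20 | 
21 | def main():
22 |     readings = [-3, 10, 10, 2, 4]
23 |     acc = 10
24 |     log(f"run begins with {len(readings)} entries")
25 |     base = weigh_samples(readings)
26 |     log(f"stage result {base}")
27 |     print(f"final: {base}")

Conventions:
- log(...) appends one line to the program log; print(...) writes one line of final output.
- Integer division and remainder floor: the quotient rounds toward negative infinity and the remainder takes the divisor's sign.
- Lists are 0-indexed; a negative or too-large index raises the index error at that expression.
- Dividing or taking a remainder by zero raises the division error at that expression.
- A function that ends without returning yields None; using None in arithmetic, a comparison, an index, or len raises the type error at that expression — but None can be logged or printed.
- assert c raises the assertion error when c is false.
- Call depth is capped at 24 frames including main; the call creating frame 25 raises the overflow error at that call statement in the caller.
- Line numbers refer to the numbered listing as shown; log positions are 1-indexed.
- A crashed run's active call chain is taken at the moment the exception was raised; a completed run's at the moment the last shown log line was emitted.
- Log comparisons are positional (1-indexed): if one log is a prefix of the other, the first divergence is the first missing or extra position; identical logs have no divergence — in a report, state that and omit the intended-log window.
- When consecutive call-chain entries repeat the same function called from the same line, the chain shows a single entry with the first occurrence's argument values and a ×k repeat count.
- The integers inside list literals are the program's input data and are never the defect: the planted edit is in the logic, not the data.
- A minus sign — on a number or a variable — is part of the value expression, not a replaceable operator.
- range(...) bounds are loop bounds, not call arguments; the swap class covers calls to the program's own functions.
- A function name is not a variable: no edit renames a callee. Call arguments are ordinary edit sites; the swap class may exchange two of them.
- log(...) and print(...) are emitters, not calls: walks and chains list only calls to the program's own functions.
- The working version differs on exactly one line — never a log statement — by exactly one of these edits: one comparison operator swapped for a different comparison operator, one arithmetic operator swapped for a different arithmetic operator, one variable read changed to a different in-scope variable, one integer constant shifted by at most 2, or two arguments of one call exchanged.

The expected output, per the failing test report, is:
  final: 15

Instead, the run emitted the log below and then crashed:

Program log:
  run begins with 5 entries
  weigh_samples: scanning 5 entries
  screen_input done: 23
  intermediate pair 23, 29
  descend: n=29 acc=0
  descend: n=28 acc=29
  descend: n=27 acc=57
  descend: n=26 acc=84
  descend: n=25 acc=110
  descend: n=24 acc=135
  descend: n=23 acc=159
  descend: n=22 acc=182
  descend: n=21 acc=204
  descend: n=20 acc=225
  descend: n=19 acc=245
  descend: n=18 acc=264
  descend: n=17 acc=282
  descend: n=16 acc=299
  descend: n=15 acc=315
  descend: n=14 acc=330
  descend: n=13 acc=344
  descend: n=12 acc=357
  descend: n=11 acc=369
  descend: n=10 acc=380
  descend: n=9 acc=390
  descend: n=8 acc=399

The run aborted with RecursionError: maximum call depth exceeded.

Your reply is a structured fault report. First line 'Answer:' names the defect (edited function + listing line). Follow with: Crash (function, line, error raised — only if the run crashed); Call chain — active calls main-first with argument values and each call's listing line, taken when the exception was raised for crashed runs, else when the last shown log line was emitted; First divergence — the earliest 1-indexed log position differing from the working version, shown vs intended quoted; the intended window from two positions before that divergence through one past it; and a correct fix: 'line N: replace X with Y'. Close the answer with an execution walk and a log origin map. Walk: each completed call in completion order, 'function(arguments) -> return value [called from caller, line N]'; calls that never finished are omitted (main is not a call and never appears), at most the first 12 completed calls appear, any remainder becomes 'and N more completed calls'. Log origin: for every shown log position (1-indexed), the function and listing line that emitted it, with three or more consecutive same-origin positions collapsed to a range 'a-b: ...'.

Answer: the defect is in weigh_samples at line 17.
Key observation: The earliest visible damage is log position 4 — 'intermediate pair 23, 29' rather than the intended 'intermediate pair 23, 5'.
Crash: probe_limits, line 5, RecursionError.
Call chain: main -> weigh_samples([-3, 10, 10, 2, 4]) (called at line 25) -> probe_limits(29, 0) (called at line 19) -> probe_limits(28, 29) (called at line 5) ×21.
First divergence: position 4 — shown 'intermediate pair 23, 29', intended 'intermediate pair 23, 5'.
Intended log window:
  2: weigh_samples: scanning 5 entries
  3: screen_input done: 23
  4: intermediate pair 23, 5
  5: descend: n=5 acc=0
Execution walk:
  screen_input([-3, 10, 10, 2, 4]) -> 23  [called from weigh_samples, line 16]
Origin of each log line:
  1: logged in main at line 24
  2: logged in weigh_samples at line 15
  3: logged in screen_input at line 11
  4: logged in weigh_samples at line 18
  5-26: logged in probe_limits at line 4
A correct fix: line 17: replace `+` with `%`.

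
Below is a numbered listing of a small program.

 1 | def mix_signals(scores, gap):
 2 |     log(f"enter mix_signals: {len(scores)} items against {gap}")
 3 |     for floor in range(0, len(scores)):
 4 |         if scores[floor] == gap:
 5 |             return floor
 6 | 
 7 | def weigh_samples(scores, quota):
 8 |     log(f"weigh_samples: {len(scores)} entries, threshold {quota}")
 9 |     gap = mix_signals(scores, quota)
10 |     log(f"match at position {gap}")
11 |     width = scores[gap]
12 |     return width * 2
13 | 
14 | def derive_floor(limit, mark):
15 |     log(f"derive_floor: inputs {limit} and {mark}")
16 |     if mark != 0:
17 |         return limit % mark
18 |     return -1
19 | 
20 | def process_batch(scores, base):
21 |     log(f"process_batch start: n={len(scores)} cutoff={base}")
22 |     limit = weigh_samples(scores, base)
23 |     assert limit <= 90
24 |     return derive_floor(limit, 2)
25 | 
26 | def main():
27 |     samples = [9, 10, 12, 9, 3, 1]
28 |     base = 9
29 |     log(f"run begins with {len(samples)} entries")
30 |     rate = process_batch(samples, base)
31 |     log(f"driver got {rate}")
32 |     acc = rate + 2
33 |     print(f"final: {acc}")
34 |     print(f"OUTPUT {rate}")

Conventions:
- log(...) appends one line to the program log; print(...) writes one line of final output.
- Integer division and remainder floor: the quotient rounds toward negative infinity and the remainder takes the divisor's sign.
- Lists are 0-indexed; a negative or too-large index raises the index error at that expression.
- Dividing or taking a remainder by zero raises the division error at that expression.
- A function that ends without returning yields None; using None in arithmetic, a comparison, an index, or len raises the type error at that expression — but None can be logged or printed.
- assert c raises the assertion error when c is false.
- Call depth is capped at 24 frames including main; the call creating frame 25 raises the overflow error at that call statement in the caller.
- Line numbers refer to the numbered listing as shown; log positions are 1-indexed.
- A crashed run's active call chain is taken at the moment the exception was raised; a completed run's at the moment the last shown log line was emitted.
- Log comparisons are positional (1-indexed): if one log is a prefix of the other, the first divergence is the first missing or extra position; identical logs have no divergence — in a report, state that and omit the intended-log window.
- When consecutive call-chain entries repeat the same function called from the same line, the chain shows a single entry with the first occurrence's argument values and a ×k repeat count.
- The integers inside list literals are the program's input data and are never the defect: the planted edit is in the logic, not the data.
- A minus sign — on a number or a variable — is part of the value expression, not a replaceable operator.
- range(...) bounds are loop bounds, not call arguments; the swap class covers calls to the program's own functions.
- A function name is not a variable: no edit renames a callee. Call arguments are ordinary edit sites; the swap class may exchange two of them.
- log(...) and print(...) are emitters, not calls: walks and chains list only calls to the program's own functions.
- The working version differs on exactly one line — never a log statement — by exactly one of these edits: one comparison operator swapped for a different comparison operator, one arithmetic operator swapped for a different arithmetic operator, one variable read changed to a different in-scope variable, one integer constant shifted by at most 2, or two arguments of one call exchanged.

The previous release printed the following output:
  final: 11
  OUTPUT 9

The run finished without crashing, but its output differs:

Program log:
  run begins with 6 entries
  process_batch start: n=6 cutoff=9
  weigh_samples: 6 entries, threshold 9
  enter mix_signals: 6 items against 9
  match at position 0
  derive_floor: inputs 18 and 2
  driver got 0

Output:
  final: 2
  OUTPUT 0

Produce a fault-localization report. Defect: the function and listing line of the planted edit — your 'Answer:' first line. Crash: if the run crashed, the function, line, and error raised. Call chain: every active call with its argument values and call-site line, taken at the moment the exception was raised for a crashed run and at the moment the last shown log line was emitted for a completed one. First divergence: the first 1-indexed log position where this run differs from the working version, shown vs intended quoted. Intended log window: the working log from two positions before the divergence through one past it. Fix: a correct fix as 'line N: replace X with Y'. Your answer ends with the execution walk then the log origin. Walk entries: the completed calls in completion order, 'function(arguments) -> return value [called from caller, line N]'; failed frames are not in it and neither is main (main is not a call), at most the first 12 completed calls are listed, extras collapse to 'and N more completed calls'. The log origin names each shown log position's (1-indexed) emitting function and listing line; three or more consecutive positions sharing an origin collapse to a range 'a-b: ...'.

Answer: the defect is in derive_floor at line 17.
Core observation: At log position 7 the runs split — shown 'driver got 0', but the working version logs 'driver got 9'.
Call chain: main.
First divergence: position 7; shown 'driver got 0' vs intended 'driver got 9'.
Intended log window:
  5: match at position 0
  6: derive_floor: inputs 18 and 2
  7: driver got 9
Execution walk:
  mix_signals([9, 10, 12, 9, 3, 1], 9) -> 0  [called from weigh_samples, line 9]
  weigh_samples([9, 10, 12, 9, 3, 1], 9) -> 18  [called from process_batch, line 22]
  derive_floor(18, 2) -> 0  [called from process_batch, line 24]
  process_batch([9, 10, 12, 9, 3, 1], 9) -> 0  [called from main, line 30]
Origin of each log line:
  1 — main, line 29
  2 — process_batch, line 21
  3 — weigh_samples, line 8
  4 — mix_signals, line 2
  5 — weigh_samples, line 10
  6 — derive_floor, line 15
  7 — main, line 31
A correct fix: line 17: replace `%` with `//`.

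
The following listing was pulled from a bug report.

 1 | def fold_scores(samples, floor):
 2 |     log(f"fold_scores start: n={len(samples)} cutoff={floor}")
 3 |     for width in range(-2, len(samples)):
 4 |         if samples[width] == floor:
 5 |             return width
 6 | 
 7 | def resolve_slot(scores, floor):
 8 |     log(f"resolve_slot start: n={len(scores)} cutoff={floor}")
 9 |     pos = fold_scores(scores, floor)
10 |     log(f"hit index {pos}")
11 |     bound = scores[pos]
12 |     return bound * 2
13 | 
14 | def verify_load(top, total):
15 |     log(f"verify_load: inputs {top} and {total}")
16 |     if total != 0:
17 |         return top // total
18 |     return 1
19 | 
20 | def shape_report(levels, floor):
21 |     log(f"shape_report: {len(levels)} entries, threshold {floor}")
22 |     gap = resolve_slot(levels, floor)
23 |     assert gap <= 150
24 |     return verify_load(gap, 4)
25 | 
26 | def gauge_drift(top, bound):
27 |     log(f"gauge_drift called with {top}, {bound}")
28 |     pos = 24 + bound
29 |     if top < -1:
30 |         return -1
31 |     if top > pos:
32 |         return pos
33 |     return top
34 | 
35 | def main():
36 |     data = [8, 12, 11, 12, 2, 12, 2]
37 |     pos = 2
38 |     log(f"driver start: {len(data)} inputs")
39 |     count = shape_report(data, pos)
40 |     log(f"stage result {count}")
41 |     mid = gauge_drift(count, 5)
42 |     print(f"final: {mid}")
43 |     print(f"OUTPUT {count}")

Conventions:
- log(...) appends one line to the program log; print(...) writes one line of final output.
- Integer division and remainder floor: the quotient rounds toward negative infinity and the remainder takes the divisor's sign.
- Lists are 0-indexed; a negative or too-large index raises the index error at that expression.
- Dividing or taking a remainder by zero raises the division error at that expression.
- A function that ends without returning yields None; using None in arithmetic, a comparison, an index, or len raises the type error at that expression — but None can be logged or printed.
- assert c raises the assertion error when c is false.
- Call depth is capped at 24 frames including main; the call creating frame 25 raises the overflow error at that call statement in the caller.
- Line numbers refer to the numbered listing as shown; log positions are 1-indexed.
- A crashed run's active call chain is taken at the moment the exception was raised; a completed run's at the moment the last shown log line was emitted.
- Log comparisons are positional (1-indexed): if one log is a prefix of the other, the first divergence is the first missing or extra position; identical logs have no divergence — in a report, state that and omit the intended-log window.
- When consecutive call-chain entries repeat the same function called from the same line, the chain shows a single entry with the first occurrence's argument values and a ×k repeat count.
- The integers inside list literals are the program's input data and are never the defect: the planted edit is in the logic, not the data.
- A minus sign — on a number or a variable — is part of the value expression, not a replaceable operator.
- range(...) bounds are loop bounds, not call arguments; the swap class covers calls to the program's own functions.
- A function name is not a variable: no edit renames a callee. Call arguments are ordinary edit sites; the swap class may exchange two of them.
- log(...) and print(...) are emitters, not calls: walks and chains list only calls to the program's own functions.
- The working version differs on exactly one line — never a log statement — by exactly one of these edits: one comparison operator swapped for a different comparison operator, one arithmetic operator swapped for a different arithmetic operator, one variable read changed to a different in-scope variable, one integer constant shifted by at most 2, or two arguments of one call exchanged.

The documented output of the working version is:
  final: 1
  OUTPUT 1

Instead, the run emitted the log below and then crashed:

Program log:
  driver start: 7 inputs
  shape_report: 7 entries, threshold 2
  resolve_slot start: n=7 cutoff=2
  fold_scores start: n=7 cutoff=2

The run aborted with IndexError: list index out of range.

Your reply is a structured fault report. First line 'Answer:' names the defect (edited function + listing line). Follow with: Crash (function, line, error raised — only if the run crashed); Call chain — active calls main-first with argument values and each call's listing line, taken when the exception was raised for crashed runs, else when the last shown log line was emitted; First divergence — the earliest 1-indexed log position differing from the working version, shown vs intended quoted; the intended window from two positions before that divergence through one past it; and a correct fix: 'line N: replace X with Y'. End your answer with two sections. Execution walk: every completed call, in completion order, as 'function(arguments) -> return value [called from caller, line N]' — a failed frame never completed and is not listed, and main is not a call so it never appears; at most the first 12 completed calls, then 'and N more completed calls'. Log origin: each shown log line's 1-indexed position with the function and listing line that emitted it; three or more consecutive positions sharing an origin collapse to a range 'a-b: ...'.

Answer: the defect is in fold_scores at line 3.
The tell: A complete run would log 'hit index 4' next, but this one stopped at 4 lines.
Crash: fold_scores, line 4, IndexError.
Call chain: main -> shape_report([8, 12, 11, 12, 2, 12, 2], 2) (called at line 39) -> resolve_slot([8, 12, 11, 12, 2, 12, 2], 2) (called at line 22) -> fold_scores([8, 12, 11, 12, 2, 12, 2], 2) (called at line 9).
First divergence: position 5 (shown log ended at 4 lines; the working version continues: 'hit index 4').
Intended log window:
  3: resolve_slot start: n=7 cutoff=2
  4: fold_scores start: n=7 cutoff=2
  5: hit index 4
  6: verify_load: inputs 4 and 4
Execution walk:
  (no call completed)
Log origins:
  1: from main, line 38
  2: from shape_report, line 21
  3: from resolve_slot, line 8
  4: from fold_scores, line 2
A correct fix: line 3: replace `-2` with `0`.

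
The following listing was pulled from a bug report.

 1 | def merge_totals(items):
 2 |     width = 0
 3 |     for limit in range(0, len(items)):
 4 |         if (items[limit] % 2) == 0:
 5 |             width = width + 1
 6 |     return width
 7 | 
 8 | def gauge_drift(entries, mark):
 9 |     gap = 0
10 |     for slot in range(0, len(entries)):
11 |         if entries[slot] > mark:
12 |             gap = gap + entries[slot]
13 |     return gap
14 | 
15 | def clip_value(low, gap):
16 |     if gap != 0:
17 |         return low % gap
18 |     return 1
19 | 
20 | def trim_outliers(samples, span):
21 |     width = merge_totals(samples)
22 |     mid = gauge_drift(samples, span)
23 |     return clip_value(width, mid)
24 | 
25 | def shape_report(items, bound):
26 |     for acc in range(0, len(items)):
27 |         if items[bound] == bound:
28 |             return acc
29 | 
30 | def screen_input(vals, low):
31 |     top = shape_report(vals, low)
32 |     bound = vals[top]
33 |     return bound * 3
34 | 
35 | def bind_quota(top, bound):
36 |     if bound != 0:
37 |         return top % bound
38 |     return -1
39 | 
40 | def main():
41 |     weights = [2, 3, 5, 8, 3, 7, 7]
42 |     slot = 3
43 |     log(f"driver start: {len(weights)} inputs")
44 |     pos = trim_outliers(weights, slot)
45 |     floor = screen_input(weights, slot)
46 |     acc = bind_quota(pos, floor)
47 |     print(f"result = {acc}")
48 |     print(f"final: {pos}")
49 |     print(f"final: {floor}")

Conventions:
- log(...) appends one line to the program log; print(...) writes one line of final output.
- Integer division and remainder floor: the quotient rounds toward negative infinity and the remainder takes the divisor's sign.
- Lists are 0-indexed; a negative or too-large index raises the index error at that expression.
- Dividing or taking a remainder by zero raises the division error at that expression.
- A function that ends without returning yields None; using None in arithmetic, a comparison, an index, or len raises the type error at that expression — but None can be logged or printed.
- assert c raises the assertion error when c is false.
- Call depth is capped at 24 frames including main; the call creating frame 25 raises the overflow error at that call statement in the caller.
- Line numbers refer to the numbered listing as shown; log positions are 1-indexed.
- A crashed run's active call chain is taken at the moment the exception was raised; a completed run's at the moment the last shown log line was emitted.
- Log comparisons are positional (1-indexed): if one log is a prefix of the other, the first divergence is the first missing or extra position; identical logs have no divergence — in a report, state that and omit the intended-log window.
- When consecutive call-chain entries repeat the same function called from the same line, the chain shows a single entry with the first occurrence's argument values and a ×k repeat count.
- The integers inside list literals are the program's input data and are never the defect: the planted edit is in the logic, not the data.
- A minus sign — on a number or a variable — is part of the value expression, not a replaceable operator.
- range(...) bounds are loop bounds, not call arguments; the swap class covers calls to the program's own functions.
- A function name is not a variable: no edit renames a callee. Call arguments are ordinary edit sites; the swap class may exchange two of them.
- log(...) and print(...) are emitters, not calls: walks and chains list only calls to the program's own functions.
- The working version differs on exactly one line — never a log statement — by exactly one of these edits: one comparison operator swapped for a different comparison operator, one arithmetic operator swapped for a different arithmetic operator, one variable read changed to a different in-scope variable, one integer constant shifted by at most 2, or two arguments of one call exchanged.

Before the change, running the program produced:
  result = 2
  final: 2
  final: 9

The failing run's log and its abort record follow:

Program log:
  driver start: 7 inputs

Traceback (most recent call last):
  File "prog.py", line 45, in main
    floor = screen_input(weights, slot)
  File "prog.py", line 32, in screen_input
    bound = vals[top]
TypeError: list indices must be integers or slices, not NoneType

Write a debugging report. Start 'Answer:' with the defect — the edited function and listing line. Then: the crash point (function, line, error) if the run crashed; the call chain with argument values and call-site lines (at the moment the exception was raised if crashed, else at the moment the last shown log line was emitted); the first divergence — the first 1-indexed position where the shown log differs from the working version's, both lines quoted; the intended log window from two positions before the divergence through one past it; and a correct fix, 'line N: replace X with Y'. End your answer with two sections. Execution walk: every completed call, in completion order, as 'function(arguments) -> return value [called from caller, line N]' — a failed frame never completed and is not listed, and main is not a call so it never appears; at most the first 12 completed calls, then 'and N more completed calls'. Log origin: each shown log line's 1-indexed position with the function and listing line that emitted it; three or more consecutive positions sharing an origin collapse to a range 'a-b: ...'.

Answer: the defect is in shape_report at line 27.
The tell: Every log line matches the working run — the failure is the only observable divergence.
Crash: screen_input, line 32, TypeError.
Call chain: main -> screen_input([2, 3, 5, 8, 3, 7, 7], 3) (called at line 45).
First divergence: there is none — every log position agrees.
Execution walk:
  merge_totals([2, 3, 5, 8, 3, 7, 7]) -> 2  [called from trim_outliers, line 21]
  gauge_drift([2, 3, 5, 8, 3, 7, 7], 3) -> 27  [called from trim_outliers, line 22]
  clip_value(2, 27) -> 2  [called from trim_outliers, line 23]
  trim_outliers([2, 3, 5, 8, 3, 7, 7], 3) -> 2  [called from main, line 44]
  shape_report([2, 3, 5, 8, 3, 7, 7], 3) -> None  [called from screen_input, line 31]
Log line origins:
  1: emitted by main (line 43)
A correct fix: line 27: replace `items[bound]` with `items[acc]`.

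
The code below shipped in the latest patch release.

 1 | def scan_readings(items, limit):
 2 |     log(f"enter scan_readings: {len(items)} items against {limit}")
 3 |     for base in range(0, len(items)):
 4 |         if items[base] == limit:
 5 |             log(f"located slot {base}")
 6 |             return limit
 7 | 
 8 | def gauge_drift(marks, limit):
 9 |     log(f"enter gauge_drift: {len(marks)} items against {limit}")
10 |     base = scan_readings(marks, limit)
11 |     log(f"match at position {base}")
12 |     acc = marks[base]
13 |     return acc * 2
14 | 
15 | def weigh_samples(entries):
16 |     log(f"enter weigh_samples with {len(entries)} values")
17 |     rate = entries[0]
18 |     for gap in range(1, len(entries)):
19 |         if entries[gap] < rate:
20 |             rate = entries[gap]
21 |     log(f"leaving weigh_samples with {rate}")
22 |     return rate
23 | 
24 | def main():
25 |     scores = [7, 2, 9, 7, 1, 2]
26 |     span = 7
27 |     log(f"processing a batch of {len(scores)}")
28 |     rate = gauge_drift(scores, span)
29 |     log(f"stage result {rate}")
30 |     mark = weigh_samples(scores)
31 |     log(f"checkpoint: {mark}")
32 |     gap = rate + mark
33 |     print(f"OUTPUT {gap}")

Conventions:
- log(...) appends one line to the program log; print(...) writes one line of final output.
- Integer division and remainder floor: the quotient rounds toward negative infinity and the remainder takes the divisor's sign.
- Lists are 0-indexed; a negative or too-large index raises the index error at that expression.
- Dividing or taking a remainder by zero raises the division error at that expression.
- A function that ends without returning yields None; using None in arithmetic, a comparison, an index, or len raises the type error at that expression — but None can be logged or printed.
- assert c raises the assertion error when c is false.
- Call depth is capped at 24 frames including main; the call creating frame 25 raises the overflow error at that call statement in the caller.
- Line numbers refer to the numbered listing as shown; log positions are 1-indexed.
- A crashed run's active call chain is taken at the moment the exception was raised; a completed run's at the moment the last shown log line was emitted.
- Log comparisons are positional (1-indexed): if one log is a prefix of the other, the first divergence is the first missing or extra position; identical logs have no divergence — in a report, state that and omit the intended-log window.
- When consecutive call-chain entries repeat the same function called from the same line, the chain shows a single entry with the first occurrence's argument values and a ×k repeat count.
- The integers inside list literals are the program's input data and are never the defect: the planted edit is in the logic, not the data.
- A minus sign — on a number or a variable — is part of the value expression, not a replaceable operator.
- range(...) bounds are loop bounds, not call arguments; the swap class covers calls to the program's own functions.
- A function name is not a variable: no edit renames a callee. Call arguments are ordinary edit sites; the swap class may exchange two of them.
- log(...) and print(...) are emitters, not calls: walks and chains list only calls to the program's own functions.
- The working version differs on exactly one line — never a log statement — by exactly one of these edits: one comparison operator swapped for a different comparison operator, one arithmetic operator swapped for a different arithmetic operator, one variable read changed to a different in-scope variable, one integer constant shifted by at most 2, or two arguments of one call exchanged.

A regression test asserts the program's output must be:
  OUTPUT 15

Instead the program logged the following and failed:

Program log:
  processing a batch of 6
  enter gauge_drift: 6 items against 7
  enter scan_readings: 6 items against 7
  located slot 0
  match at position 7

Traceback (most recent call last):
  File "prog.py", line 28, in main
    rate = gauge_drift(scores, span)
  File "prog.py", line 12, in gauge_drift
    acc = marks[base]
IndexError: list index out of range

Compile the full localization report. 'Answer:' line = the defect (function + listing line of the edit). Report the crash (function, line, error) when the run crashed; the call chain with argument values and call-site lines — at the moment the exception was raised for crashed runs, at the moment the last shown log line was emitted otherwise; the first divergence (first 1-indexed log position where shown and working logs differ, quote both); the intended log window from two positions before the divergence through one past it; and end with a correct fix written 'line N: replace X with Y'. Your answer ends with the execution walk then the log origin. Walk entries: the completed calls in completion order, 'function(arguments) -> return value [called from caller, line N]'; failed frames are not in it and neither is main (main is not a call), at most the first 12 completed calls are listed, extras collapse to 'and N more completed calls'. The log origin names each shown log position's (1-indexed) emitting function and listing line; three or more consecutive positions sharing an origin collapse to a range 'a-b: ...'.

Answer: the defect is in scan_readings at line 6.
Key observation: At log position 5 the runs split — shown 'match at position 7', but the working version logs 'match at position 0'.
Crash: gauge_drift, line 12, IndexError.
Call chain: main -> gauge_drift([7, 2, 9, 7, 1, 2], 7) (called at line 28).
First divergence: position 5 — shown 'match at position 7', intended 'match at position 0'.
Intended log window:
  3: enter scan_readings: 6 items against 7
  4: located slot 0
  5: match at position 0
  6: stage result 14
Execution walk:
  scan_readings([7, 2, 9, 7, 1, 2], 7) -> 7  [called from gauge_drift, line 10]
Origin of each log line:
  1 — main, line 27
  2 — gauge_drift, line 9
  3 — scan_readings, line 2
  4 — scan_readings, line 5
  5 — gauge_drift, line 11
A correct fix: line 6: replace `limit` with `base`.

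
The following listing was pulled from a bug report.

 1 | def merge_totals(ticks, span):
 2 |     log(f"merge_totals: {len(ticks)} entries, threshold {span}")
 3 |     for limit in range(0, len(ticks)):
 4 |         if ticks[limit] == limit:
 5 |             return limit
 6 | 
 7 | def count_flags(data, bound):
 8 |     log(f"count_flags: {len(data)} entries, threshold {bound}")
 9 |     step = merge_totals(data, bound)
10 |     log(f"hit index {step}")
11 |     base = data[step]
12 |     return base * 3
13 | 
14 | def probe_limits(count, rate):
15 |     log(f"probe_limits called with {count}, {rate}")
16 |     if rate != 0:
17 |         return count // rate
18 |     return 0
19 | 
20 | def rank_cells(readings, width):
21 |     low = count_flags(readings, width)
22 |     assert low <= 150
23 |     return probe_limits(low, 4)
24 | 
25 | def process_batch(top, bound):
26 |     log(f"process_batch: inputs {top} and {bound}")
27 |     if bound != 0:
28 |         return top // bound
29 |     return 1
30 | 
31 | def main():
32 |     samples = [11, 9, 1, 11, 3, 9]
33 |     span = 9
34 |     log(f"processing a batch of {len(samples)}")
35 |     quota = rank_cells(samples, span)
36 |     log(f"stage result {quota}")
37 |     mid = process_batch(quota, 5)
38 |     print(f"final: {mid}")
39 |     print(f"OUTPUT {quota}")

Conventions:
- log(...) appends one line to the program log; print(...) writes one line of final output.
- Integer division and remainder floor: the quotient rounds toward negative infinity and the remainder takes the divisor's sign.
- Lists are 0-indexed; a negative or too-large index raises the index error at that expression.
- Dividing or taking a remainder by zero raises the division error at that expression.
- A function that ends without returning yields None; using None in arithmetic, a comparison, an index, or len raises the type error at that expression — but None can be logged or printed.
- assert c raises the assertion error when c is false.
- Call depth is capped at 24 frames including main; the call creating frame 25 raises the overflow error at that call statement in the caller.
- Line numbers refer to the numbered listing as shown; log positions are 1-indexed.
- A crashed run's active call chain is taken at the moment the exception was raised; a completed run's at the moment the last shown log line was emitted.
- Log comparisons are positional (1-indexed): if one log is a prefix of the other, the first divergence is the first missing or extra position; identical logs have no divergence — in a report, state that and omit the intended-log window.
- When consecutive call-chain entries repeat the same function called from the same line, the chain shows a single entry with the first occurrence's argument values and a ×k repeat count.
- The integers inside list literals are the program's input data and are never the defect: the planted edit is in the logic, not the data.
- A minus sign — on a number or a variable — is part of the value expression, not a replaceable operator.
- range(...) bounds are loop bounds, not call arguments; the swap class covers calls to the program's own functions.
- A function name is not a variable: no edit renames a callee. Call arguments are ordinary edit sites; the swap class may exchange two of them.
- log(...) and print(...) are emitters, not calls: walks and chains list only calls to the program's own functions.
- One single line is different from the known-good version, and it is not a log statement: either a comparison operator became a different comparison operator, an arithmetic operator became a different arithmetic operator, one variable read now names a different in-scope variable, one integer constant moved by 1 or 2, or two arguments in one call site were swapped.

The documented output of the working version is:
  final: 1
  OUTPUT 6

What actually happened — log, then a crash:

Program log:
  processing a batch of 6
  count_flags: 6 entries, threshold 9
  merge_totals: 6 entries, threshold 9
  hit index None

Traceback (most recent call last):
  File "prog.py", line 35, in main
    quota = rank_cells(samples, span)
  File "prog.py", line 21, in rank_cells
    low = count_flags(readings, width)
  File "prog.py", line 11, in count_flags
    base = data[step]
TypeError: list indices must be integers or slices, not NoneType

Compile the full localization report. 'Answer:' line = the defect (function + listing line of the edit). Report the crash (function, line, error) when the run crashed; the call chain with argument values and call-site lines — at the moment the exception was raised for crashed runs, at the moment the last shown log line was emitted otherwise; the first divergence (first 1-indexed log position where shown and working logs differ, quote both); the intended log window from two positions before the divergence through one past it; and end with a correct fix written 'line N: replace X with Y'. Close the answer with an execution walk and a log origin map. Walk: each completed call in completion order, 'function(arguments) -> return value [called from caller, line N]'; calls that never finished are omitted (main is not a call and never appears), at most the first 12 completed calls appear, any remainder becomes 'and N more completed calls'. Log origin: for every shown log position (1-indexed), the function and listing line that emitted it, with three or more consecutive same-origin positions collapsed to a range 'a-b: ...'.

Answer: the defect is in merge_totals at line 4.
Core observation: Everything matches until log position 4, which reads 'hit index None' in place of 'hit index 1'.
Crash: count_flags, line 11, TypeError.
Call chain: main -> rank_cells([11, 9, 1, 11, 3, 9], 9) (called at line 35) -> count_flags([11, 9, 1, 11, 3, 9], 9) (called at line 21).
First divergence: at position 4 the run shows 'hit index None' where the working version logs 'hit index 1'.
Intended log window:
  2: count_flags: 6 entries, threshold 9
  3: merge_totals: 6 entries, threshold 9
  4: hit index 1
  5: probe_limits called with 27, 4
Execution walk:
  merge_totals([11, 9, 1, 11, 3, 9], 9) -> None  [called from count_flags, line 9]
Origin of each log line:
  1 — main, line 34
  2 — count_flags, line 8
  3 — merge_totals, line 2
  4 — count_flags, line 10
A correct fix: line 4: replace `ticks[limit] == limit` with `ticks[limit] == span`.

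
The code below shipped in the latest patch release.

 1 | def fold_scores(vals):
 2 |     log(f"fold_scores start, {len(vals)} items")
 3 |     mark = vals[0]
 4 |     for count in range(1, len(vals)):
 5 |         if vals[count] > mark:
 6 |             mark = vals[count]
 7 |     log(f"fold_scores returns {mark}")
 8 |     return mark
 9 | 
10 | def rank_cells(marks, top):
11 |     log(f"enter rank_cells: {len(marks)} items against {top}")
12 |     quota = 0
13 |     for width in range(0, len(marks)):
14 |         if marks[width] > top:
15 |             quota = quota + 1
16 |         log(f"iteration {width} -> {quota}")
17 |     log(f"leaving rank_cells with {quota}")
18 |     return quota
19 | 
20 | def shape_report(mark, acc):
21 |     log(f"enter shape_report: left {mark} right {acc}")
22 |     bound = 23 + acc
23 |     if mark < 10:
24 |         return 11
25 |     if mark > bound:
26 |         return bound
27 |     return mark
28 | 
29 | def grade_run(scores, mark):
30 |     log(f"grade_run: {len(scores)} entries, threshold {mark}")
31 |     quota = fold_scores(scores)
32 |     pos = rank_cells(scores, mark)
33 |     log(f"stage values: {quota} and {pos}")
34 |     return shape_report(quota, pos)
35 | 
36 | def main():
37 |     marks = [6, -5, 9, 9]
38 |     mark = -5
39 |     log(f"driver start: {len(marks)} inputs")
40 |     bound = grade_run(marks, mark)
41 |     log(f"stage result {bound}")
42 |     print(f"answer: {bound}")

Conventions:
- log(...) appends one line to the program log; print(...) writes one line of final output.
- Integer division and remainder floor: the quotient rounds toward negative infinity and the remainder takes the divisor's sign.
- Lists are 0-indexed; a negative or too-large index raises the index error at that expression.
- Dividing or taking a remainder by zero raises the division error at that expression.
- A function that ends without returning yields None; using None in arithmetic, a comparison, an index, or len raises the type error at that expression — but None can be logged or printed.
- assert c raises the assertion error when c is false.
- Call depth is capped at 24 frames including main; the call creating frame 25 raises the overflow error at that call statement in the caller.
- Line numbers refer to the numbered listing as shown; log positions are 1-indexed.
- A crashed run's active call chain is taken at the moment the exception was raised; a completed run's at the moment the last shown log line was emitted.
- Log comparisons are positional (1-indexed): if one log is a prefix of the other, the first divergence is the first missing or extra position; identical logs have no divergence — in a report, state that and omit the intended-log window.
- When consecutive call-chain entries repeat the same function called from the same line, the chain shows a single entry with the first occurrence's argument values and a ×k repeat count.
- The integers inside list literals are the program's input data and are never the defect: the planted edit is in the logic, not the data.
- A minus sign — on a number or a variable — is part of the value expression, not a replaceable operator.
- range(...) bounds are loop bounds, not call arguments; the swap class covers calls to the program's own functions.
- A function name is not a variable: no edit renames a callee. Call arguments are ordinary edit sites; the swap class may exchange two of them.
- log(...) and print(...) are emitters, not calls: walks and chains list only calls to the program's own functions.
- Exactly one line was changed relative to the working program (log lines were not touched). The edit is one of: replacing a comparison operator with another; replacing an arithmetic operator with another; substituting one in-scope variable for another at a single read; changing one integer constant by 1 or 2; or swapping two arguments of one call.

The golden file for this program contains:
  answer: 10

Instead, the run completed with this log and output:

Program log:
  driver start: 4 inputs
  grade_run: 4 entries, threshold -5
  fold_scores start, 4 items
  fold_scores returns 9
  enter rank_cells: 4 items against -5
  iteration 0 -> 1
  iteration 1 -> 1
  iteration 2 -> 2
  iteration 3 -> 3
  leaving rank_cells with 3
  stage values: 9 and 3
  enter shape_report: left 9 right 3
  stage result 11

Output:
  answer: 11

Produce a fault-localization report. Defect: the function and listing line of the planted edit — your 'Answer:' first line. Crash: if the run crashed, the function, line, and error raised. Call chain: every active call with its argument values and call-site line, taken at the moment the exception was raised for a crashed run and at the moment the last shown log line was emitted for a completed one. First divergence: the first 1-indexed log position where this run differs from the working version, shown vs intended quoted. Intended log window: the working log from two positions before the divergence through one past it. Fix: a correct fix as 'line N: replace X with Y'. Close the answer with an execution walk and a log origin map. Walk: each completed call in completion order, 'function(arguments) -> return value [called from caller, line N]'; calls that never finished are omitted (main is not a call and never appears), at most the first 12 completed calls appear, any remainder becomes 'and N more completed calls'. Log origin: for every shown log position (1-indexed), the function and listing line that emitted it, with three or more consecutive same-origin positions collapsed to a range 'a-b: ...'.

Answer: the defect is in shape_report at line 24.
Core observation: At log position 13 the runs split — shown 'stage result 11', but the working version logs 'stage result 10'.
Call chain: main.
First divergence: position 13 — shown 'stage result 11', intended 'stage result 10'.
Intended log window:
  11: stage values: 9 and 3
  12: enter shape_report: left 9 right 3
  13: stage result 10
Execution walk:
  fold_scores([6, -5, 9, 9]) -> 9  [called from grade_run, line 31]
  rank_cells([6, -5, 9, 9], -5) -> 3  [called from grade_run, line 32]
  shape_report(9, 3) -> 11  [called from grade_run, line 34]
  grade_run([6, -5, 9, 9], -5) -> 11  [called from main, line 40]
Log line origins:
  1: logged in main at line 39
  2: logged in grade_run at line 30
  3: logged in fold_scores at line 2
  4: logged in fold_scores at line 7
  5: logged in rank_cells at line 11
  6-9: logged in rank_cells at line 16
  10: logged in rank_cells at line 17
  11: logged in grade_run at line 33
  12: logged in shape_report at line 21
  13: logged in main at line 41
A correct fix: line 24: replace `11` with `10`.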